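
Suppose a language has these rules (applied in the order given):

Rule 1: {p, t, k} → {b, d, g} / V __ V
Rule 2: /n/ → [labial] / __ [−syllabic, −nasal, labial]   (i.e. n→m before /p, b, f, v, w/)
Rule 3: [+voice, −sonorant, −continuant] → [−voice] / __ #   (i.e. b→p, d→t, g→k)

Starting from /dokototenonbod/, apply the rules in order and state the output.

dogododenombot

Rule 1 (intervocalic voicing): /k/ is a voiceless stop between vowels /o/ and /o/, so it voices to [g]. /t/ is a voiceless stop between vowels /o/ and /o/, so it voices to [d]. /t/ is a voiceless stop between vowels /o/ and /e/, so it voices to [d]. /dokototenonbod/ → dogododenonbod.
Rule 2 (nasal place assimilation): /n/ precedes the labial consonant /b/, so it assimilates in place to [m]. /dogododenonbod/ → dogododenombod.
Rule 3 (final devoicing): /d/ is a voiced stop in word-final position, so it devoices to [t]. /dogododenombod/ → dogododenombot.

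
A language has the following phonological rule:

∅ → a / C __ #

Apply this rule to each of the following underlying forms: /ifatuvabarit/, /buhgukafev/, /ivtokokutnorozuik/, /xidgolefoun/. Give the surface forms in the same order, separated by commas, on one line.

ifatuvabarita, buhgukafeva, ivtokokutnorozuika, xidgolefouna

/ifatuvabarit/: the form ends in the consonant /t/, so [a] is inserted word-finally. → [ifatuvabarita].
/buhgukafev/: the form ends in the consonant /v/, so [a] is inserted word-finally. → [buhgukafeva].
/ivtokokutnorozuik/: the form ends in the consonant /k/, so [a] is inserted word-finally. → [ivtokokutnorozuika].
/xidgolefoun/: the form ends in the consonant /n/, so [a] is inserted word-finally. → [xidgolefouna].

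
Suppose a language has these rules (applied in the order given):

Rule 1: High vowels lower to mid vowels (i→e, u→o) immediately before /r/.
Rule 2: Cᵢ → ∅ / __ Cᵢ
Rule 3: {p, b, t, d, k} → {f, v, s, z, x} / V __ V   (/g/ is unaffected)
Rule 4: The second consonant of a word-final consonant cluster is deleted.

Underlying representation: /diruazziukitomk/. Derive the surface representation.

Rule 1 (pre-rhotic lowering): /i/ is a high vowel immediately before /r/, so it lowers to [e]. /diruazziukitomk/ → deruazziukitomk.
Rule 2 (degemination): /zz/ is a geminate; the first /z/ deletes. /deruazziukitomk/ → deruaziukitomk.
Rule 3 (intervocalic spirantization): /k/ is a stop between vowels /u/ and /i/, so it spirantizes to the fricative [x]. /t/ is a stop between vowels /i/ and /o/, so it spirantizes to the fricative [s]. /deruaziukitomk/ → deruaziuxisomk.
Rule 4 (final cluster simplification): /k/ is the second consonant of a word-final cluster /mk/, so it deletes. /deruaziuxisomk/ → deruaziuxisom.

deruaziuxisom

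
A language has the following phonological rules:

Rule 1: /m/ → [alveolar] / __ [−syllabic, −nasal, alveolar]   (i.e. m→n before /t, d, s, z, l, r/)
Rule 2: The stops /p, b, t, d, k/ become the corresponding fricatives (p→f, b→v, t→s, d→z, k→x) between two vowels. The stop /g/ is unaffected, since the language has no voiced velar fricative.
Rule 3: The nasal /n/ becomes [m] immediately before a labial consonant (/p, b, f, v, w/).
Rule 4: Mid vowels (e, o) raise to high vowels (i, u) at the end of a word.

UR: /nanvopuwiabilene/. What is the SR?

namvofuwiavileni

Rule 1 (nasal place assimilation): no segment meets the environment; /nanvopuwiabilene/ is unchanged.
Rule 2 (intervocalic spirantization): /p/ is a stop between vowels /o/ and /u/, so it spirantizes to the fricative [f]. /b/ is a stop between vowels /a/ and /i/, so it spirantizes to the fricative [v]. /nanvopuwiabilene/ → nanvofuwiavilene.
Rule 3 (nasal place assimilation): /n/ precedes the labial consonant /v/, so it assimilates in place to [m]. /nanvofuwiavilene/ → namvofuwiavilene.
Rule 4 (final vowel raising): /e/ is a mid vowel in word-final position, so it raises to [i]. /namvofuwiavilene/ → namvofuwiavileni.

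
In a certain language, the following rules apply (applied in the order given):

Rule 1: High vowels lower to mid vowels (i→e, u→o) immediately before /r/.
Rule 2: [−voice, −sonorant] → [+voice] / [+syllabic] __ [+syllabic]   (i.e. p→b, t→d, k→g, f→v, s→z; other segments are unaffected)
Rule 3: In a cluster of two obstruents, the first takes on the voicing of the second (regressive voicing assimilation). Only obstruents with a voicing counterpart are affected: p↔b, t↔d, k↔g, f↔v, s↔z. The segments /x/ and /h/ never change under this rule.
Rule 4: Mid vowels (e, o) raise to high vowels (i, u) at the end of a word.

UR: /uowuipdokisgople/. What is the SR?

Rule 1 (pre-rhotic lowering): no segment meets the environment; /uowuipdokisgople/ is unchanged.
Rule 2 (intervocalic voicing): /k/ is a voiceless obstruent between vowels /o/ and /i/, so it voices to [g]. /uowuipdokisgople/ → uowuipdogisgople.
Rule 3 (regressive voicing assimilation): /p/ precedes the voiced obstruent /d/, so it voices to [b] by assimilation. /s/ precedes the voiced obstruent /g/, so it voices to [z] by assimilation. /uowuipdogisgople/ → uowuibdogizgople.
Rule 4 (final vowel raising): /e/ is a mid vowel in word-final position, so it raises to [i]. /uowuibdogizgople/ → uowuibdogizgopli.

uowuibdogizgopli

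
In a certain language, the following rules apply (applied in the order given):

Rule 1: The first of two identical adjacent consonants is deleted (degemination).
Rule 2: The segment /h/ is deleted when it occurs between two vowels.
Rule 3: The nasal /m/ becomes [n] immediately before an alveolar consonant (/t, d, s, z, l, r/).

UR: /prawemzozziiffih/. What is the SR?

prawenzoziifih

Rule 1 (degemination): /zz/ is a geminate; the first /z/ deletes. /ff/ is a geminate; the first /f/ deletes. /prawemzozziiffih/ → prawemzoziifih.
Rule 2 (intervocalic h-deletion): no segment meets the environment; /prawemzoziifih/ is unchanged.
Rule 3 (nasal place assimilation): /m/ precedes the alveolar consonant /z/, so it assimilates in place to [n]. /prawemzoziifih/ → prawenzoziifih.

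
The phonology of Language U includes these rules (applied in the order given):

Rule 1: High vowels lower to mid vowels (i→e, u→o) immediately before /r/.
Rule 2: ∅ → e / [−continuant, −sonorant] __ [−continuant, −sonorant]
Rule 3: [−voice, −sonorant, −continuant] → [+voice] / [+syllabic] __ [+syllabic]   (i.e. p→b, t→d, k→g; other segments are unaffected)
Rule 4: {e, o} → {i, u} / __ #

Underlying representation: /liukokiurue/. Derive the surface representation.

Rule 1 (pre-rhotic lowering): /u/ is a high vowel immediately before /r/, so it lowers to [o]. /liukokiurue/ → liukokiorue.
Rule 2 (stop-cluster e-epenthesis): no segment meets the environment; /liukokiorue/ is unchanged.
Rule 3 (intervocalic voicing): /k/ is a voiceless stop between vowels /u/ and /o/, so it voices to [g]. /k/ is a voiceless stop between vowels /o/ and /i/, so it voices to [g]. /liukokiorue/ → liugogiorue.
Rule 4 (final vowel raising): /e/ is a mid vowel in word-final position, so it raises to [i]. /liugogiorue/ → liugogiorui.

liugogiorui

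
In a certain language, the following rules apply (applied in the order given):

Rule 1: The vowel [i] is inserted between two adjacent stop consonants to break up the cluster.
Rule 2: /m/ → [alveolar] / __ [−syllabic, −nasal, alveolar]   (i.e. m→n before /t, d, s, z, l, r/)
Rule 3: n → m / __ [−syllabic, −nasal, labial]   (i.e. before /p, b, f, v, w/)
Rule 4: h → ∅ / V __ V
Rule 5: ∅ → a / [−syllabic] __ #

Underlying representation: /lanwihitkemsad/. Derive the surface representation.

lamwiitikensada

Rule 1 (stop-cluster i-epenthesis): /t/ and /k/ form a stop–stop cluster, so [i] is inserted between them. /lanwihitkemsad/ → lanwihitikemsad.
Rule 2 (nasal place assimilation): /m/ precedes the alveolar consonant /s/, so it assimilates in place to [n]. /lanwihitikemsad/ → lanwihitikensad.
Rule 3 (nasal place assimilation): /n/ precedes the labial consonant /w/, so it assimilates in place to [m]. /lanwihitikensad/ → lamwihitikensad.
Rule 4 (intervocalic h-deletion): /h/ occurs between vowels /i/ and /i/, so it deletes. /lamwihitikensad/ → lamwiitikensad.
Rule 5 (final a-epenthesis): the form ends in the consonant /d/, so [a] is inserted word-finally. /lamwiitikensad/ → lamwiitikensada.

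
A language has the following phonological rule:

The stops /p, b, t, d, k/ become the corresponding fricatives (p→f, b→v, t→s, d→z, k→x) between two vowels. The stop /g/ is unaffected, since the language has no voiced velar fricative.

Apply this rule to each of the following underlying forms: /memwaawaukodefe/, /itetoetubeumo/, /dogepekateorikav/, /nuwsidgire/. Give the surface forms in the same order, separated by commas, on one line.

/memwaawaukodefe/: /k/ is a stop between vowels /u/ and /o/, so it spirantizes to the fricative [x]. /d/ is a stop between vowels /o/ and /e/, so it spirantizes to the fricative [z]. → [memwaawauxozefe].
/itetoetubeumo/: /t/ is a stop between vowels /i/ and /e/, so it spirantizes to the fricative [s]. /t/ is a stop between vowels /e/ and /o/, so it spirantizes to the fricative [s]. /t/ is a stop between vowels /e/ and /u/, so it spirantizes to the fricative [s]. /b/ is a stop between vowels /u/ and /e/, so it spirantizes to the fricative [v]. → [isesoesuveumo].
/dogepekateorikav/: /p/ is a stop between vowels /e/ and /e/, so it spirantizes to the fricative [f]. /k/ is a stop between vowels /e/ and /a/, so it spirantizes to the fricative [x]. /t/ is a stop between vowels /a/ and /e/, so it spirantizes to the fricative [s]. /k/ is a stop between vowels /i/ and /a/, so it spirantizes to the fricative [x]. → [dogefexaseorixav].
/nuwsidgire/: the rule's environment is not met; surfaces unchanged as [nuwsidgire].

memwaawauxozefe, isesoesuveumo, dogefexaseorixav, nuwsidgire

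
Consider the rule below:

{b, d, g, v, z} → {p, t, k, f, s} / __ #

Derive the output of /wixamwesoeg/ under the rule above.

/g/ is a voiced obstruent in word-final position, so it devoices to [k].
Surface form: [wixamwesoek].

wixamwesoek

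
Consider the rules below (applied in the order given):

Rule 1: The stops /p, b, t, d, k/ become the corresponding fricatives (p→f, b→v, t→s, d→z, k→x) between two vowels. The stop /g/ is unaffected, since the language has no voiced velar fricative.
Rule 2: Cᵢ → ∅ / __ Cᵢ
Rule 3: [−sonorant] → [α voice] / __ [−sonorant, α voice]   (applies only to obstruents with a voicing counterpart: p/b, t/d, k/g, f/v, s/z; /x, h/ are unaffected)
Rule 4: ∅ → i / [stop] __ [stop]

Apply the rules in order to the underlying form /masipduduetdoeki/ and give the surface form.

masibiduzuedidoexi

Rule 1 (intervocalic spirantization): /d/ is a stop between vowels /u/ and /u/, so it spirantizes to the fricative [z]. /k/ is a stop between vowels /e/ and /i/, so it spirantizes to the fricative [x]. /masipduduetdoeki/ → masipduzuetdoexi.
Rule 2 (degemination): no segment meets the environment; /masipduzuetdoexi/ is unchanged.
Rule 3 (regressive voicing assimilation): /p/ precedes the voiced obstruent /d/, so it voices to [b] by assimilation. /t/ precedes the voiced obstruent /d/, so it voices to [d] by assimilation. /masipduzuetdoexi/ → masibduzueddoexi.
Rule 4 (stop-cluster i-epenthesis): /b/ and /d/ form a stop–stop cluster, so [i] is inserted between them. /d/ and /d/ form a stop–stop cluster, so [i] is inserted between them. /masibduzueddoexi/ → masibiduzuedidoexi.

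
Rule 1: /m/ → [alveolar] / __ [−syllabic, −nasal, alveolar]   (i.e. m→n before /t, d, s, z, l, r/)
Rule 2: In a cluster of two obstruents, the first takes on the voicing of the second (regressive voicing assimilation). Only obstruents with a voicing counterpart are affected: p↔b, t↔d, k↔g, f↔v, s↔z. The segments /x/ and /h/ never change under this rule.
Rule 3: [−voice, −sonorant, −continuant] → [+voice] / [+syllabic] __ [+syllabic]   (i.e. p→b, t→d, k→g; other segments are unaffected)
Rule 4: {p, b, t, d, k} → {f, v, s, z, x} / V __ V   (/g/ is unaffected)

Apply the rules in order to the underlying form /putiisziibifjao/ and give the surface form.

puziizziivifjao

Rule 1 (nasal place assimilation): no segment meets the environment; /putiisziibifjao/ is unchanged.
Rule 2 (regressive voicing assimilation): /s/ precedes the voiced obstruent /z/, so it voices to [z] by assimilation. /putiisziibifjao/ → putiizziibifjao.
Rule 3 (intervocalic voicing): /t/ is a voiceless stop between vowels /u/ and /i/, so it voices to [d]. /putiizziibifjao/ → pudiizziibifjao.
Rule 4 (intervocalic spirantization): /d/ is a stop between vowels /u/ and /i/, so it spirantizes to the fricative [z]. /b/ is a stop between vowels /i/ and /i/, so it spirantizes to the fricative [v]. /pudiizziibifjao/ → puziizziivifjao.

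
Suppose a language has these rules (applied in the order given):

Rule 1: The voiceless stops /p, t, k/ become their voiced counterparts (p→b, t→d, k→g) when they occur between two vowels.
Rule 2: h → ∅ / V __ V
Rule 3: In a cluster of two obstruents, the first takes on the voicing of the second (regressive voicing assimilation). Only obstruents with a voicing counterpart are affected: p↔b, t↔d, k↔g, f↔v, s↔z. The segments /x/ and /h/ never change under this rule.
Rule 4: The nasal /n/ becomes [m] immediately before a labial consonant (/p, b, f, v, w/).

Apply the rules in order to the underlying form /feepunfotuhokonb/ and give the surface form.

feebumfoduogomb

Rule 1 (intervocalic voicing): /p/ is a voiceless stop between vowels /e/ and /u/, so it voices to [b]. /t/ is a voiceless stop between vowels /o/ and /u/, so it voices to [d]. /k/ is a voiceless stop between vowels /o/ and /o/, so it voices to [g]. /feepunfotuhokonb/ → feebunfoduhogonb.
Rule 2 (intervocalic h-deletion): /h/ occurs between vowels /u/ and /o/, so it deletes. /feebunfoduhogonb/ → feebunfoduogonb.
Rule 3 (regressive voicing assimilation): no segment meets the environment; /feebunfoduogonb/ is unchanged.
Rule 4 (nasal place assimilation): /n/ precedes the labial consonant /f/, so it assimilates in place to [m]. /n/ precedes the labial consonant /b/, so it assimilates in place to [m]. /feebunfoduogonb/ → feebumfoduogomb.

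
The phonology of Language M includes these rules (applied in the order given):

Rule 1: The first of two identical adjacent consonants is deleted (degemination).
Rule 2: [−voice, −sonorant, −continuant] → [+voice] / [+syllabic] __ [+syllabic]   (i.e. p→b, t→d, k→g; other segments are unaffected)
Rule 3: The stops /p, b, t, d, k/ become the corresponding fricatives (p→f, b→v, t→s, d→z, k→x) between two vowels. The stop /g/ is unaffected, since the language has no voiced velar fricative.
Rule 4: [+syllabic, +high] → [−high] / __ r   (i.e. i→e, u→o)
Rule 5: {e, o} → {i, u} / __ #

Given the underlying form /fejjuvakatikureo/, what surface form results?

fejuvagazigoreu

Rule 1 (degemination): /jj/ is a geminate; the first /j/ deletes. /fejjuvakatikureo/ → fejuvakatikureo.
Rule 2 (intervocalic voicing): /k/ is a voiceless stop between vowels /a/ and /a/, so it voices to [g]. /t/ is a voiceless stop between vowels /a/ and /i/, so it voices to [d]. /k/ is a voiceless stop between vowels /i/ and /u/, so it voices to [g]. /fejuvakatikureo/ → fejuvagadigureo.
Rule 3 (intervocalic spirantization): /d/ is a stop between vowels /a/ and /i/, so it spirantizes to the fricative [z]. /fejuvagadigureo/ → fejuvagazigureo.
Rule 4 (pre-rhotic lowering): /u/ is a high vowel immediately before /r/, so it lowers to [o]. /fejuvagazigureo/ → fejuvagazigoreo.
Rule 5 (final vowel raising): /o/ is a mid vowel in word-final position, so it raises to [u]. /fejuvagazigoreo/ → fejuvagazigoreu.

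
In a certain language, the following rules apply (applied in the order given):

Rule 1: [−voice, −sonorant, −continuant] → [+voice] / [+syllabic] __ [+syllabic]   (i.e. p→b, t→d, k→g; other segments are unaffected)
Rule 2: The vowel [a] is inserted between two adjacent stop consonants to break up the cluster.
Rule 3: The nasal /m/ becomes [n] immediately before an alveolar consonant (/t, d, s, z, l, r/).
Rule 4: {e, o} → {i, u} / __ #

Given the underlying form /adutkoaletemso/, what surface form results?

Rule 1 (intervocalic voicing): /t/ is a voiceless stop between vowels /e/ and /e/, so it voices to [d]. /adutkoaletemso/ → adutkoaledemso.
Rule 2 (stop-cluster a-epenthesis): /t/ and /k/ form a stop–stop cluster, so [a] is inserted between them. /adutkoaledemso/ → adutakoaledemso.
Rule 3 (nasal place assimilation): /m/ precedes the alveolar consonant /s/, so it assimilates in place to [n]. /adutakoaledemso/ → adutakoaledenso.
Rule 4 (final vowel raising): /o/ is a mid vowel in word-final position, so it raises to [u]. /adutakoaledenso/ → adutakoaledensu.

adutakoaledensu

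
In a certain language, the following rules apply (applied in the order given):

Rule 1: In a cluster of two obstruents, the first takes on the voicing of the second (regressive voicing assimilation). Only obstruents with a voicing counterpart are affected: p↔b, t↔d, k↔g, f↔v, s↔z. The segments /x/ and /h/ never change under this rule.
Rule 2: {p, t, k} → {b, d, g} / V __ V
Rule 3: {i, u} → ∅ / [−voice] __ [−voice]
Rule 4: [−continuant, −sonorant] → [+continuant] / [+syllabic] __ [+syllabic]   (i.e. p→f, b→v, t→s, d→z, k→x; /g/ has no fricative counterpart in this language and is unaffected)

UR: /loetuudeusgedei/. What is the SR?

loezuuzeuzgezei

Rule 1 (regressive voicing assimilation): /s/ precedes the voiced obstruent /g/, so it voices to [z] by assimilation. /loetuudeusgedei/ → loetuudeuzgedei.
Rule 2 (intervocalic voicing): /t/ is a voiceless stop between vowels /e/ and /u/, so it voices to [d]. /loetuudeuzgedei/ → loeduudeuzgedei.
Rule 3 (high vowel syncope): no segment meets the environment; /loeduudeuzgedei/ is unchanged.
Rule 4 (intervocalic spirantization): /d/ is a stop between vowels /e/ and /u/, so it spirantizes to the fricative [z]. /d/ is a stop between vowels /u/ and /e/, so it spirantizes to the fricative [z]. /d/ is a stop between vowels /e/ and /e/, so it spirantizes to the fricative [z]. /loeduudeuzgedei/ → loezuuzeuzgezei.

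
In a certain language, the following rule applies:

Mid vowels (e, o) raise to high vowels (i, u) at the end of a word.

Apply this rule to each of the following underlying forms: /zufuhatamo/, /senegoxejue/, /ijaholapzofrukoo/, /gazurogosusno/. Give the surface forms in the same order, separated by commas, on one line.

/zufuhatamo/: /o/ is a mid vowel in word-final position, so it raises to [u]. → [zufuhatamu].
/senegoxejue/: /e/ is a mid vowel in word-final position, so it raises to [i]. → [senegoxejui].
/ijaholapzofrukoo/: /o/ is a mid vowel in word-final position, so it raises to [u]. → [ijaholapzofrukou].
/gazurogosusno/: /o/ is a mid vowel in word-final position, so it raises to [u]. → [gazurogosusnu].

zufuhatamu, senegoxejui, ijaholapzofrukou, gazurogosusnu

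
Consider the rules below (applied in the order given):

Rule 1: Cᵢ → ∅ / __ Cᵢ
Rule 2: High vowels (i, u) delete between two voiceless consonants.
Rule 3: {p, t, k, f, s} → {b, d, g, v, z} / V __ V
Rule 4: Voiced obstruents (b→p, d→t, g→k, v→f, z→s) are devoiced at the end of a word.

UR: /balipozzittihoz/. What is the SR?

balibozithos

Rule 1 (degemination): /zz/ is a geminate; the first /z/ deletes. /tt/ is a geminate; the first /t/ deletes. /balipozzittihoz/ → balipozitihoz.
Rule 2 (high vowel syncope): /i/ is a high vowel flanked by voiceless consonants /t/ and /h/, so it deletes. /balipozitihoz/ → balipozithoz.
Rule 3 (intervocalic voicing): /p/ is a voiceless obstruent between vowels /i/ and /o/, so it voices to [b]. /balipozithoz/ → balibozithoz.
Rule 4 (final devoicing): /z/ is a voiced obstruent in word-final position, so it devoices to [s]. /balibozithoz/ → balibozithos.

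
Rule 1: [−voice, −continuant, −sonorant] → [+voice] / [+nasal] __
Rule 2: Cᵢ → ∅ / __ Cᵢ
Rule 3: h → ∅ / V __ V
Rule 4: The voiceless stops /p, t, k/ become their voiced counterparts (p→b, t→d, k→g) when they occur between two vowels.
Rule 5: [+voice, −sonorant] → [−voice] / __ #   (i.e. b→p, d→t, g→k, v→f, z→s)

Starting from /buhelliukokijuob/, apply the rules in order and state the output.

bueliugogijuop

Rule 1 (post-nasal voicing): no segment meets the environment; /buhelliukokijuob/ is unchanged.
Rule 2 (degemination): /ll/ is a geminate; the first /l/ deletes. /buhelliukokijuob/ → buheliukokijuob.
Rule 3 (intervocalic h-deletion): /h/ occurs between vowels /u/ and /e/, so it deletes. /buheliukokijuob/ → bueliukokijuob.
Rule 4 (intervocalic voicing): /k/ is a voiceless stop between vowels /u/ and /o/, so it voices to [g]. /k/ is a voiceless stop between vowels /o/ and /i/, so it voices to [g]. /bueliukokijuob/ → bueliugogijuob.
Rule 5 (final devoicing): /b/ is a voiced obstruent in word-final position, so it devoices to [p]. /bueliugogijuob/ → bueliugogijuop.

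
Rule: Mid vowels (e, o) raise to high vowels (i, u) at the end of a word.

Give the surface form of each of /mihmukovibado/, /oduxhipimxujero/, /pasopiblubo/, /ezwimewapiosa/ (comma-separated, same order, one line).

/mihmukovibado/: /o/ is a mid vowel in word-final position, so it raises to [u]. → [mihmukovibadu].
/oduxhipimxujero/: /o/ is a mid vowel in word-final position, so it raises to [u]. → [oduxhipimxujeru].
/pasopiblubo/: /o/ is a mid vowel in word-final position, so it raises to [u]. → [pasopiblubu].
/ezwimewapiosa/: the rule's environment is not met; surfaces unchanged as [ezwimewapiosa].

mihmukovibadu, oduxhipimxujeru, pasopiblubu, ezwimewapiosa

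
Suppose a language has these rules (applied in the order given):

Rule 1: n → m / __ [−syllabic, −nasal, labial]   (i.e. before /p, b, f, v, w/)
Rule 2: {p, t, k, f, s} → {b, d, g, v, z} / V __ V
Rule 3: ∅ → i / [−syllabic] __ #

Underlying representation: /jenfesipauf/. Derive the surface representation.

jemfezibaufi

Rule 1 (nasal place assimilation): /n/ precedes the labial consonant /f/, so it assimilates in place to [m]. /jenfesipauf/ → jemfesipauf.
Rule 2 (intervocalic voicing): /s/ is a voiceless obstruent between vowels /e/ and /i/, so it voices to [z]. /p/ is a voiceless obstruent between vowels /i/ and /a/, so it voices to [b]. /jemfesipauf/ → jemfezibauf.
Rule 3 (final i-epenthesis): the form ends in the consonant /f/, so [i] is inserted word-finally. /jemfezibauf/ → jemfezibaufi.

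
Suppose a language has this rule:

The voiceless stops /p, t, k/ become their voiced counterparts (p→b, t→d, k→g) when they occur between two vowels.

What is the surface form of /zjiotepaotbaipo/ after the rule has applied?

zjiodebaotbaibo

Scanning /zjiotepaotbaipo/: /t/ is a voiceless stop between vowels /o/ and /e/, so it voices to [d]; /p/ is a voiceless stop between vowels /e/ and /a/, so it voices to [b]; /t/ at position 10 is not in the conditioning environment; /p/ is a voiceless stop between vowels /i/ and /o/, so it voices to [b].
Result: [zjiodebaotbaibo].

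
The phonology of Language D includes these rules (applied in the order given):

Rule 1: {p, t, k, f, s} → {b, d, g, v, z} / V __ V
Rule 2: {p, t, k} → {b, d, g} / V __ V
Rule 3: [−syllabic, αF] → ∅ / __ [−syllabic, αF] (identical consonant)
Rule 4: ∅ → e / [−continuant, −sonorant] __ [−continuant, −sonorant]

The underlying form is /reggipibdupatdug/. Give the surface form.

Rule 1 (intervocalic voicing): /p/ is a voiceless obstruent between vowels /i/ and /i/, so it voices to [b]. /p/ is a voiceless obstruent between vowels /u/ and /a/, so it voices to [b]. /reggipibdupatdug/ → reggibibdubatdug.
Rule 2 (intervocalic voicing): no segment meets the environment; /reggibibdubatdug/ is unchanged.
Rule 3 (degemination): /gg/ is a geminate; the first /g/ deletes. /reggibibdubatdug/ → regibibdubatdug.
Rule 4 (stop-cluster e-epenthesis): /b/ and /d/ form a stop–stop cluster, so [e] is inserted between them. /t/ and /d/ form a stop–stop cluster, so [e] is inserted between them. /regibibdubatdug/ → regibibedubatedug.

regibibedubatedug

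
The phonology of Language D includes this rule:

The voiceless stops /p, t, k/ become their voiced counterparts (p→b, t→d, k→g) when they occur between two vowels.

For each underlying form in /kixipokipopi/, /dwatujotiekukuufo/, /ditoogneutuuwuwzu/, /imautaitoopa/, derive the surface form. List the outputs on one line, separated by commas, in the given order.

kixibogibobi, dwadujodieguguufo, didoogneuduuwuwzu, imaudaidooba

/kixipokipopi/: /p/ is a voiceless stop between vowels /i/ and /o/, so it voices to [b]. /k/ is a voiceless stop between vowels /o/ and /i/, so it voices to [g]. /p/ is a voiceless stop between vowels /i/ and /o/, so it voices to [b]. /p/ is a voiceless stop between vowels /o/ and /i/, so it voices to [b]. → [kixibogibobi].
/dwatujotiekukuufo/: /t/ is a voiceless stop between vowels /a/ and /u/, so it voices to [d]. /t/ is a voiceless stop between vowels /o/ and /i/, so it voices to [d]. /k/ is a voiceless stop between vowels /e/ and /u/, so it voices to [g]. /k/ is a voiceless stop between vowels /u/ and /u/, so it voices to [g]. → [dwadujodieguguufo].
/ditoogneutuuwuwzu/: /t/ is a voiceless stop between vowels /i/ and /o/, so it voices to [d]. /t/ is a voiceless stop between vowels /u/ and /u/, so it voices to [d]. → [didoogneuduuwuwzu].
/imautaitoopa/: /t/ is a voiceless stop between vowels /u/ and /a/, so it voices to [d]. /t/ is a voiceless stop between vowels /i/ and /o/, so it voices to [d]. /p/ is a voiceless stop between vowels /o/ and /a/, so it voices to [b]. → [imaudaidooba].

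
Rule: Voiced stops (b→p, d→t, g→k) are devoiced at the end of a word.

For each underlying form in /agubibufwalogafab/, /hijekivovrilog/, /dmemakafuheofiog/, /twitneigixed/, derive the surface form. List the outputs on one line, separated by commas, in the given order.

agubibufwalogafap, hijekivovrilok, dmemakafuheofiok, twitneigixet

/agubibufwalogafab/: /b/ is a voiced stop in word-final position, so it devoices to [p]. → [agubibufwalogafap].
/hijekivovrilog/: /g/ is a voiced stop in word-final position, so it devoices to [k]. → [hijekivovrilok].
/dmemakafuheofiog/: /g/ is a voiced stop in word-final position, so it devoices to [k]. → [dmemakafuheofiok].
/twitneigixed/: /d/ is a voiced stop in word-final position, so it devoices to [t]. → [twitneigixet].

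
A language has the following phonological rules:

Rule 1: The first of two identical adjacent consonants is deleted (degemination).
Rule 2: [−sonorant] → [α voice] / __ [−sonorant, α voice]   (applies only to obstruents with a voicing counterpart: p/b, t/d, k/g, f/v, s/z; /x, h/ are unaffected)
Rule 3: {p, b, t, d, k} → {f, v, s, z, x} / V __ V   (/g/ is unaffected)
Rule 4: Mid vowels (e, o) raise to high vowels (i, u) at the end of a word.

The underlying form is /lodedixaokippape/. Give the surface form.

lozezixaoxifafi

Rule 1 (degemination): /pp/ is a geminate; the first /p/ deletes. /lodedixaokippape/ → lodedixaokipape.
Rule 2 (regressive voicing assimilation): no segment meets the environment; /lodedixaokipape/ is unchanged.
Rule 3 (intervocalic spirantization): /d/ is a stop between vowels /o/ and /e/, so it spirantizes to the fricative [z]. /d/ is a stop between vowels /e/ and /i/, so it spirantizes to the fricative [z]. /k/ is a stop between vowels /o/ and /i/, so it spirantizes to the fricative [x]. /p/ is a stop between vowels /i/ and /a/, so it spirantizes to the fricative [f]. /p/ is a stop between vowels /a/ and /e/, so it spirantizes to the fricative [f]. /lodedixaokipape/ → lozezixaoxifafe.
Rule 4 (final vowel raising): /e/ is a mid vowel in word-final position, so it raises to [i]. /lozezixaoxifafe/ → lozezixaoxifafi.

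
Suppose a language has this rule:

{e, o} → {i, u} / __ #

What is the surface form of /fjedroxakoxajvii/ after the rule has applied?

fjedroxakoxajvii

No segment of /fjedroxakoxajvii/ meets the structural description of the rule, so the form surfaces unchanged.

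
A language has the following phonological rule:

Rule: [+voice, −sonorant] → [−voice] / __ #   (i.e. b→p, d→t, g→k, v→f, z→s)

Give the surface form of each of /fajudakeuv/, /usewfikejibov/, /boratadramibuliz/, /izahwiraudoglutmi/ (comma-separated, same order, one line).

fajudakeuf, usewfikejibof, boratadramibulis, izahwiraudoglutmi

/fajudakeuv/: /v/ is a voiced obstruent in word-final position, so it devoices to [f]. → [fajudakeuf].
/usewfikejibov/: /v/ is a voiced obstruent in word-final position, so it devoices to [f]. → [usewfikejibof].
/boratadramibuliz/: /z/ is a voiced obstruent in word-final position, so it devoices to [s]. → [boratadramibulis].
/izahwiraudoglutmi/: the rule's environment is not met; surfaces unchanged as [izahwiraudoglutmi].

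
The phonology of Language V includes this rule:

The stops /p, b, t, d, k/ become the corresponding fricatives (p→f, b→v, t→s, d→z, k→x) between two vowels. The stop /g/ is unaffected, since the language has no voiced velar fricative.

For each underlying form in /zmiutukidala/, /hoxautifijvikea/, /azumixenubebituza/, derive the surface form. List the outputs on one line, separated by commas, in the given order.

/zmiutukidala/: /t/ is a stop between vowels /u/ and /u/, so it spirantizes to the fricative [s]. /k/ is a stop between vowels /u/ and /i/, so it spirantizes to the fricative [x]. /d/ is a stop between vowels /i/ and /a/, so it spirantizes to the fricative [z]. → [zmiusuxizala].
/hoxautifijvikea/: /t/ is a stop between vowels /u/ and /i/, so it spirantizes to the fricative [s]. /k/ is a stop between vowels /i/ and /e/, so it spirantizes to the fricative [x]. → [hoxausifijvixea].
/azumixenubebituza/: /b/ is a stop between vowels /u/ and /e/, so it spirantizes to the fricative [v]. /b/ is a stop between vowels /e/ and /i/, so it spirantizes to the fricative [v]. /t/ is a stop between vowels /i/ and /u/, so it spirantizes to the fricative [s]. → [azumixenuvevisuza].

zmiusuxizala, hoxausifijvixea, azumixenuvevisuza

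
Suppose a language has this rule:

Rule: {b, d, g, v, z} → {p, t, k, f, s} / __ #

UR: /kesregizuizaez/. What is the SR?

kesregizuizaes

Scanning /kesregizuizaez/: /g/ at position 6 is not in the conditioning environment; /z/ at position 8 is not in the conditioning environment; /z/ at position 11 is not in the conditioning environment; /z/ is a voiced obstruent in word-final position, so it devoices to [s].
Result: [kesregizuizaes].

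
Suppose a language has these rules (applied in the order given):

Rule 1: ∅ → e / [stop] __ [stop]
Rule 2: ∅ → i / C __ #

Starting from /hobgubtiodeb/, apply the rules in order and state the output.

Rule 1 (stop-cluster e-epenthesis): /b/ and /g/ form a stop–stop cluster, so [e] is inserted between them. /b/ and /t/ form a stop–stop cluster, so [e] is inserted between them. /hobgubtiodeb/ → hobegubetiodeb.
Rule 2 (final i-epenthesis): the form ends in the consonant /b/, so [i] is inserted word-finally. /hobegubetiodeb/ → hobegubetiodebi.

hobegubetiodebi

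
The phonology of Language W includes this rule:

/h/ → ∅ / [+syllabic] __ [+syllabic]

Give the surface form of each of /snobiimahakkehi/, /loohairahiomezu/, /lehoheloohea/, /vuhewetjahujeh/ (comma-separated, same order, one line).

/snobiimahakkehi/: /h/ occurs between vowels /a/ and /a/, so it deletes. /h/ occurs between vowels /e/ and /i/, so it deletes. → [snobiimaakkei].
/loohairahiomezu/: /h/ occurs between vowels /o/ and /a/, so it deletes. /h/ occurs between vowels /a/ and /i/, so it deletes. → [looairaiomezu].
/lehoheloohea/: /h/ occurs between vowels /e/ and /o/, so it deletes. /h/ occurs between vowels /o/ and /e/, so it deletes. /h/ occurs between vowels /o/ and /e/, so it deletes. → [leoelooea].
/vuhewetjahujeh/: /h/ occurs between vowels /u/ and /e/, so it deletes. /h/ occurs between vowels /a/ and /u/, so it deletes. → [vuewetjaujeh].

snobiimaakkei, looairaiomezu, leoelooea, vuewetjaujeh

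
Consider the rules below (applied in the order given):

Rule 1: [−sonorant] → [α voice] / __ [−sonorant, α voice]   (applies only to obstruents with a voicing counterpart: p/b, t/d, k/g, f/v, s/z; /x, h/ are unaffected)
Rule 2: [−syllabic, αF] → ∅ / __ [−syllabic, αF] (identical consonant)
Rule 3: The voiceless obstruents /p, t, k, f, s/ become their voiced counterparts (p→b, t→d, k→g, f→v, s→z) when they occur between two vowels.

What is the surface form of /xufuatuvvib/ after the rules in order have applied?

xuvuaduvib

Rule 1 (regressive voicing assimilation): no segment meets the environment; /xufuatuvvib/ is unchanged.
Rule 2 (degemination): /vv/ is a geminate; the first /v/ deletes. /xufuatuvvib/ → xufuatuvib.
Rule 3 (intervocalic voicing): /f/ is a voiceless obstruent between vowels /u/ and /u/, so it voices to [v]. /t/ is a voiceless obstruent between vowels /a/ and /u/, so it voices to [d]. /xufuatuvib/ → xuvuaduvib.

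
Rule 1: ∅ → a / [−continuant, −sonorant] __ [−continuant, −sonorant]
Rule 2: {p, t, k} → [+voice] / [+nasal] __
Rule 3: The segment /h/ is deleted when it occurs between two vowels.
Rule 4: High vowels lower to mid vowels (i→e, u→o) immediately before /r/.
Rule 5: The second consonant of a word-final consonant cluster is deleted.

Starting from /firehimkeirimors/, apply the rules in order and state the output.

fereimgeerimor

Rule 1 (stop-cluster a-epenthesis): no segment meets the environment; /firehimkeirimors/ is unchanged.
Rule 2 (post-nasal voicing): /k/ is a voiceless stop immediately after the nasal /m/, so it voices to [g]. /firehimkeirimors/ → firehimgeirimors.
Rule 3 (intervocalic h-deletion): /h/ occurs between vowels /e/ and /i/, so it deletes. /firehimgeirimors/ → fireimgeirimors.
Rule 4 (pre-rhotic lowering): /i/ is a high vowel immediately before /r/, so it lowers to [e]. /i/ is a high vowel immediately before /r/, so it lowers to [e]. /fireimgeirimors/ → fereimgeerimors.
Rule 5 (final cluster simplification): /s/ is the second consonant of a word-final cluster /rs/, so it deletes. /fereimgeerimors/ → fereimgeerimor.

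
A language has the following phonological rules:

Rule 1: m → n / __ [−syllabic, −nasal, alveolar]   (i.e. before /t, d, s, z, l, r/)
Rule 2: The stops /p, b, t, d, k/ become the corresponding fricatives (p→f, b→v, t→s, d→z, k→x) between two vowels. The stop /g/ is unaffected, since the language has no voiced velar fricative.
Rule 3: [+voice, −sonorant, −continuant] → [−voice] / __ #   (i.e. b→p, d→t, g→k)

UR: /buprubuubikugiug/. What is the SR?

Rule 1 (nasal place assimilation): no segment meets the environment; /buprubuubikugiug/ is unchanged.
Rule 2 (intervocalic spirantization): /b/ is a stop between vowels /u/ and /u/, so it spirantizes to the fricative [v]. /b/ is a stop between vowels /u/ and /i/, so it spirantizes to the fricative [v]. /k/ is a stop between vowels /i/ and /u/, so it spirantizes to the fricative [x]. /buprubuubikugiug/ → bupruvuuvixugiug.
Rule 3 (final devoicing): /g/ is a voiced stop in word-final position, so it devoices to [k]. /bupruvuuvixugiug/ → bupruvuuvixugiuk.

bupruvuuvixugiuk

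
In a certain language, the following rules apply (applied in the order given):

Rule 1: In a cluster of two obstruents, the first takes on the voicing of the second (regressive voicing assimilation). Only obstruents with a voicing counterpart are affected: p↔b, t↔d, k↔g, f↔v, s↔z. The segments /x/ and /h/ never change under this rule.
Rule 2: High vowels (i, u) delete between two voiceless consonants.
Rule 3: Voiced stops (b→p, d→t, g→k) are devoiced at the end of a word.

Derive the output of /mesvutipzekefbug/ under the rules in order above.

mezvutibzekevbuk

Rule 1 (regressive voicing assimilation): /s/ precedes the voiced obstruent /v/, so it voices to [z] by assimilation. /p/ precedes the voiced obstruent /z/, so it voices to [b] by assimilation. /f/ precedes the voiced obstruent /b/, so it voices to [v] by assimilation. /mesvutipzekefbug/ → mezvutibzekevbug.
Rule 2 (high vowel syncope): no segment meets the environment; /mezvutibzekevbug/ is unchanged.
Rule 3 (final devoicing): /g/ is a voiced stop in word-final position, so it devoices to [k]. /mezvutibzekevbug/ → mezvutibzekevbuk.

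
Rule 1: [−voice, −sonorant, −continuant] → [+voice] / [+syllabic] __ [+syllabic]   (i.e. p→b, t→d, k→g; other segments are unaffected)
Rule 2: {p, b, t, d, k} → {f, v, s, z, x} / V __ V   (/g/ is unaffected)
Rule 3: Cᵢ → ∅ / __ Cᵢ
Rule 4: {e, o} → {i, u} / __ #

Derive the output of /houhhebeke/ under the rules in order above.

Rule 1 (intervocalic voicing): /k/ is a voiceless stop between vowels /e/ and /e/, so it voices to [g]. /houhhebeke/ → houhhebege.
Rule 2 (intervocalic spirantization): /b/ is a stop between vowels /e/ and /e/, so it spirantizes to the fricative [v]. /houhhebege/ → houhhevege.
Rule 3 (degemination): /hh/ is a geminate; the first /h/ deletes. /houhhevege/ → houhevege.
Rule 4 (final vowel raising): /e/ is a mid vowel in word-final position, so it raises to [i]. /houhevege/ → houhevegi.

houhevegi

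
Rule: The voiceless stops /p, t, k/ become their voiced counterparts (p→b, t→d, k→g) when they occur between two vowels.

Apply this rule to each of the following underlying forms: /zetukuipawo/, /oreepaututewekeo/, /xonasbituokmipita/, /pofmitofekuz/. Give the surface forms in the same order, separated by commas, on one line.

/zetukuipawo/: /t/ is a voiceless stop between vowels /e/ and /u/, so it voices to [d]. /k/ is a voiceless stop between vowels /u/ and /u/, so it voices to [g]. /p/ is a voiceless stop between vowels /i/ and /a/, so it voices to [b]. → [zeduguibawo].
/oreepaututewekeo/: /p/ is a voiceless stop between vowels /e/ and /a/, so it voices to [b]. /t/ is a voiceless stop between vowels /u/ and /u/, so it voices to [d]. /t/ is a voiceless stop between vowels /u/ and /e/, so it voices to [d]. /k/ is a voiceless stop between vowels /e/ and /e/, so it voices to [g]. → [oreebaududewegeo].
/xonasbituokmipita/: /t/ is a voiceless stop between vowels /i/ and /u/, so it voices to [d]. /p/ is a voiceless stop between vowels /i/ and /i/, so it voices to [b]. /t/ is a voiceless stop between vowels /i/ and /a/, so it voices to [d]. → [xonasbiduokmibida].
/pofmitofekuz/: /t/ is a voiceless stop between vowels /i/ and /o/, so it voices to [d]. /k/ is a voiceless stop between vowels /e/ and /u/, so it voices to [g]. → [pofmidofeguz].

zeduguibawo, oreebaududewegeo, xonasbiduokmibida, pofmidofeguz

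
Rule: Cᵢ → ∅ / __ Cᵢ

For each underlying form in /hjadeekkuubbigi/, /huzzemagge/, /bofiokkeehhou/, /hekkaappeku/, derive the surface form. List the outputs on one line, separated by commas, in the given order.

/hjadeekkuubbigi/: /kk/ is a geminate; the first /k/ deletes. /bb/ is a geminate; the first /b/ deletes. → [hjadeekuubigi].
/huzzemagge/: /zz/ is a geminate; the first /z/ deletes. /gg/ is a geminate; the first /g/ deletes. → [huzemage].
/bofiokkeehhou/: /kk/ is a geminate; the first /k/ deletes. /hh/ is a geminate; the first /h/ deletes. → [bofiokeehou].
/hekkaappeku/: /kk/ is a geminate; the first /k/ deletes. /pp/ is a geminate; the first /p/ deletes. → [hekaapeku].

hjadeekuubigi, huzemage, bofiokeehou, hekaapeku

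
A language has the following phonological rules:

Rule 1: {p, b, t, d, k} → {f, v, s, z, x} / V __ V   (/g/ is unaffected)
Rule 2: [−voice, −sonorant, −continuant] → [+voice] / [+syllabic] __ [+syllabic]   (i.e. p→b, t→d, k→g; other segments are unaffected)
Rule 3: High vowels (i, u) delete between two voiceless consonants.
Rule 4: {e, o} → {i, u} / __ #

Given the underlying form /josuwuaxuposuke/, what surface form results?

josuwuaxfosxi

Rule 1 (intervocalic spirantization): /p/ is a stop between vowels /u/ and /o/, so it spirantizes to the fricative [f]. /k/ is a stop between vowels /u/ and /e/, so it spirantizes to the fricative [x]. /josuwuaxuposuke/ → josuwuaxufosuxe.
Rule 2 (intervocalic voicing): no segment meets the environment; /josuwuaxufosuxe/ is unchanged.
Rule 3 (high vowel syncope): /u/ is a high vowel flanked by voiceless consonants /x/ and /f/, so it deletes. /u/ is a high vowel flanked by voiceless consonants /s/ and /x/, so it deletes. /josuwuaxufosuxe/ → josuwuaxfosxe.
Rule 4 (final vowel raising): /e/ is a mid vowel in word-final position, so it raises to [i]. /josuwuaxfosxe/ → josuwuaxfosxi.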